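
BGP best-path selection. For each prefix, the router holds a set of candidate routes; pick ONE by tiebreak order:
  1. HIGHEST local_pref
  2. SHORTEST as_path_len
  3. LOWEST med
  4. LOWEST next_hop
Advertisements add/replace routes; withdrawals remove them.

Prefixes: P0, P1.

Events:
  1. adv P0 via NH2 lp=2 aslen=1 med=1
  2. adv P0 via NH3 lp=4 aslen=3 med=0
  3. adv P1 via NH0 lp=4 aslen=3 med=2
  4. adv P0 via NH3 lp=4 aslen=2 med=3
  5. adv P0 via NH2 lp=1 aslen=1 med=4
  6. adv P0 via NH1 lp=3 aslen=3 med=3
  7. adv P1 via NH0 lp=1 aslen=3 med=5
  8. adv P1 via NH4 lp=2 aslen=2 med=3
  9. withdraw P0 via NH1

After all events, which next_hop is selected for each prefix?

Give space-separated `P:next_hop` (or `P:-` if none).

Op 1: best P0=NH2 P1=-
Op 2: best P0=NH3 P1=-
Op 3: best P0=NH3 P1=NH0
Op 4: best P0=NH3 P1=NH0
Op 5: best P0=NH3 P1=NH0
Op 6: best P0=NH3 P1=NH0
Op 7: best P0=NH3 P1=NH0
Op 8: best P0=NH3 P1=NH4
Op 9: best P0=NH3 P1=NH4

Answer: P0:NH3 P1:NH4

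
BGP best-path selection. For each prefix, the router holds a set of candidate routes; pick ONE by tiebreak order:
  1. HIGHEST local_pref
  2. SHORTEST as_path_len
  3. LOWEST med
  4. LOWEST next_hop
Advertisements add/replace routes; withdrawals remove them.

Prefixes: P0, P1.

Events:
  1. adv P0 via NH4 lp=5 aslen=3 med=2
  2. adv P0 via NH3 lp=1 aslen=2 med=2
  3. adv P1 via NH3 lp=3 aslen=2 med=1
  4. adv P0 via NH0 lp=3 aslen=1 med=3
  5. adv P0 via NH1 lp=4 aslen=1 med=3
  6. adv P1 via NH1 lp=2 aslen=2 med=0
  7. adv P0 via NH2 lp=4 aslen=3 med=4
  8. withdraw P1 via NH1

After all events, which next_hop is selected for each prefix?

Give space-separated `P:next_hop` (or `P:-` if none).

Op 1: best P0=NH4 P1=-
Op 2: best P0=NH4 P1=-
Op 3: best P0=NH4 P1=NH3
Op 4: best P0=NH4 P1=NH3
Op 5: best P0=NH4 P1=NH3
Op 6: best P0=NH4 P1=NH3
Op 7: best P0=NH4 P1=NH3
Op 8: best P0=NH4 P1=NH3

Answer: P0:NH4 P1:NH3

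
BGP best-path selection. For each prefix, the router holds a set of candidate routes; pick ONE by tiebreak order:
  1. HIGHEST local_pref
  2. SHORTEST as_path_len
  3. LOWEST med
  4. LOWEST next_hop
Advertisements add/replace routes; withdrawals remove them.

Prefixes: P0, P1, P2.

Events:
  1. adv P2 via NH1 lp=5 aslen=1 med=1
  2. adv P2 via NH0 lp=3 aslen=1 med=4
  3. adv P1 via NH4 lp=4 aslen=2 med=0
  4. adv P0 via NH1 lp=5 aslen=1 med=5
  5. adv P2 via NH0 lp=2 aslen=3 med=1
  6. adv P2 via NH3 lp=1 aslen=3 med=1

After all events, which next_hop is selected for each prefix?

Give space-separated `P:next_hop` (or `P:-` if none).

Answer: P0:NH1 P1:NH4 P2:NH1

Derivation:
Op 1: best P0=- P1=- P2=NH1
Op 2: best P0=- P1=- P2=NH1
Op 3: best P0=- P1=NH4 P2=NH1
Op 4: best P0=NH1 P1=NH4 P2=NH1
Op 5: best P0=NH1 P1=NH4 P2=NH1
Op 6: best P0=NH1 P1=NH4 P2=NH1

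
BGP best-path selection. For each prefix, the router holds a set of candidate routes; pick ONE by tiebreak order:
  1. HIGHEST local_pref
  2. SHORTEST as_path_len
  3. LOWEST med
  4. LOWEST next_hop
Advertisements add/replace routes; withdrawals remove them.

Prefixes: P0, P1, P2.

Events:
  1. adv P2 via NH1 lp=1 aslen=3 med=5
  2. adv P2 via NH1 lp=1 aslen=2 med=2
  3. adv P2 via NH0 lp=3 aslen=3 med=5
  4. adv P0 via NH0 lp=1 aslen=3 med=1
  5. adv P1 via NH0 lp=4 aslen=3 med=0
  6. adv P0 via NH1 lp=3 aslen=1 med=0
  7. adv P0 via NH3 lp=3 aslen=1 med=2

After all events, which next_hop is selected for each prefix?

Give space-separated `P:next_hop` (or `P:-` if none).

Answer: P0:NH1 P1:NH0 P2:NH0

Derivation:
Op 1: best P0=- P1=- P2=NH1
Op 2: best P0=- P1=- P2=NH1
Op 3: best P0=- P1=- P2=NH0
Op 4: best P0=NH0 P1=- P2=NH0
Op 5: best P0=NH0 P1=NH0 P2=NH0
Op 6: best P0=NH1 P1=NH0 P2=NH0
Op 7: best P0=NH1 P1=NH0 P2=NH0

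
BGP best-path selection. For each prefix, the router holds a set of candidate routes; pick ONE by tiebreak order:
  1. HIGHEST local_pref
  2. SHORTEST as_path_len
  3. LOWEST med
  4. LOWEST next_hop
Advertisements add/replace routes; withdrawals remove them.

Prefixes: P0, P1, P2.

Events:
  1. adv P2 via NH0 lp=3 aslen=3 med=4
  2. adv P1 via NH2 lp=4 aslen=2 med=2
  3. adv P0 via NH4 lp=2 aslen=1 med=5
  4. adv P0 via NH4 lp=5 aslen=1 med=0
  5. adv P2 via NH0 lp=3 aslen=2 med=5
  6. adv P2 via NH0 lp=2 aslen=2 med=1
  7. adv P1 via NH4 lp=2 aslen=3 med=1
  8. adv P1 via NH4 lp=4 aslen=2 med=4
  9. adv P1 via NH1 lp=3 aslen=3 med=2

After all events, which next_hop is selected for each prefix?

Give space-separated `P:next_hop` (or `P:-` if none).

Op 1: best P0=- P1=- P2=NH0
Op 2: best P0=- P1=NH2 P2=NH0
Op 3: best P0=NH4 P1=NH2 P2=NH0
Op 4: best P0=NH4 P1=NH2 P2=NH0
Op 5: best P0=NH4 P1=NH2 P2=NH0
Op 6: best P0=NH4 P1=NH2 P2=NH0
Op 7: best P0=NH4 P1=NH2 P2=NH0
Op 8: best P0=NH4 P1=NH2 P2=NH0
Op 9: best P0=NH4 P1=NH2 P2=NH0

Answer: P0:NH4 P1:NH2 P2:NH0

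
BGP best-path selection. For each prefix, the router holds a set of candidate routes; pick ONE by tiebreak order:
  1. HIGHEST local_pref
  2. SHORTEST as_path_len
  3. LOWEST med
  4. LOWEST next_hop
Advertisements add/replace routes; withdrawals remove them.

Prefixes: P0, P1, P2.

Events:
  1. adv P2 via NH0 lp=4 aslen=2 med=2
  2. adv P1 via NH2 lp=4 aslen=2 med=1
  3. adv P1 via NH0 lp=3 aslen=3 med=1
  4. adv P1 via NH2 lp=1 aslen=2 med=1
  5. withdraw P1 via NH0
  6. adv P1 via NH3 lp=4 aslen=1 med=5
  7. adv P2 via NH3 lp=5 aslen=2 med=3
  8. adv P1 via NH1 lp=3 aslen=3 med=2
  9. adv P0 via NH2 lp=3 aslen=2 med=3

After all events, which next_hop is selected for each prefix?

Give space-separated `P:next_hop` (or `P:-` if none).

Answer: P0:NH2 P1:NH3 P2:NH3

Derivation:
Op 1: best P0=- P1=- P2=NH0
Op 2: best P0=- P1=NH2 P2=NH0
Op 3: best P0=- P1=NH2 P2=NH0
Op 4: best P0=- P1=NH0 P2=NH0
Op 5: best P0=- P1=NH2 P2=NH0
Op 6: best P0=- P1=NH3 P2=NH0
Op 7: best P0=- P1=NH3 P2=NH3
Op 8: best P0=- P1=NH3 P2=NH3
Op 9: best P0=NH2 P1=NH3 P2=NH3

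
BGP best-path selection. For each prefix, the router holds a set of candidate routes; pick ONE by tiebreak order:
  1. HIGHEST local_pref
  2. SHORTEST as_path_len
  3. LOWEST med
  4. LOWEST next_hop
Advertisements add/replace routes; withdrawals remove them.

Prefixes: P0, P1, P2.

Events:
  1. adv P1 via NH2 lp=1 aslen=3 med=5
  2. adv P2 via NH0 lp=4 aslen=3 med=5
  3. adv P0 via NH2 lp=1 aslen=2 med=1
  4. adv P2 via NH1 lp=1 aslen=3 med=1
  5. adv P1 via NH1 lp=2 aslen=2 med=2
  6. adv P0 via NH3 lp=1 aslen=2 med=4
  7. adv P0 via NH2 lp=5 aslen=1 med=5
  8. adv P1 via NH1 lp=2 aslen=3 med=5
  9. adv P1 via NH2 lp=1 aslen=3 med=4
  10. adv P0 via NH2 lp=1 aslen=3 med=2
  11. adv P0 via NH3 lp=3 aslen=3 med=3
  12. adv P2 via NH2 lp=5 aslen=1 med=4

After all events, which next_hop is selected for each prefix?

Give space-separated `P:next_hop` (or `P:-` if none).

Answer: P0:NH3 P1:NH1 P2:NH2

Derivation:
Op 1: best P0=- P1=NH2 P2=-
Op 2: best P0=- P1=NH2 P2=NH0
Op 3: best P0=NH2 P1=NH2 P2=NH0
Op 4: best P0=NH2 P1=NH2 P2=NH0
Op 5: best P0=NH2 P1=NH1 P2=NH0
Op 6: best P0=NH2 P1=NH1 P2=NH0
Op 7: best P0=NH2 P1=NH1 P2=NH0
Op 8: best P0=NH2 P1=NH1 P2=NH0
Op 9: best P0=NH2 P1=NH1 P2=NH0
Op 10: best P0=NH3 P1=NH1 P2=NH0
Op 11: best P0=NH3 P1=NH1 P2=NH0
Op 12: best P0=NH3 P1=NH1 P2=NH2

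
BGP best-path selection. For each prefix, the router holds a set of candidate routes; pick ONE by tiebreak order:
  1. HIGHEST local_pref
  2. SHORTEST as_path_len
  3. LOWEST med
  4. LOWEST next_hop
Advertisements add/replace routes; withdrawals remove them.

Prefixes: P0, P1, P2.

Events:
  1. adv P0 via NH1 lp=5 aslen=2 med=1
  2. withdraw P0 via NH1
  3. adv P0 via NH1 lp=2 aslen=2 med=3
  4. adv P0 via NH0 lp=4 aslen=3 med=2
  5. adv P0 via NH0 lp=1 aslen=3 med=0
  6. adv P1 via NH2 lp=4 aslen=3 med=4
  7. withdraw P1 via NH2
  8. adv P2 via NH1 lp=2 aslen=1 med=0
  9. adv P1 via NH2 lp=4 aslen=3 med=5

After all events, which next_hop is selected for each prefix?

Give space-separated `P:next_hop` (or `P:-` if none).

Answer: P0:NH1 P1:NH2 P2:NH1

Derivation:
Op 1: best P0=NH1 P1=- P2=-
Op 2: best P0=- P1=- P2=-
Op 3: best P0=NH1 P1=- P2=-
Op 4: best P0=NH0 P1=- P2=-
Op 5: best P0=NH1 P1=- P2=-
Op 6: best P0=NH1 P1=NH2 P2=-
Op 7: best P0=NH1 P1=- P2=-
Op 8: best P0=NH1 P1=- P2=NH1
Op 9: best P0=NH1 P1=NH2 P2=NH1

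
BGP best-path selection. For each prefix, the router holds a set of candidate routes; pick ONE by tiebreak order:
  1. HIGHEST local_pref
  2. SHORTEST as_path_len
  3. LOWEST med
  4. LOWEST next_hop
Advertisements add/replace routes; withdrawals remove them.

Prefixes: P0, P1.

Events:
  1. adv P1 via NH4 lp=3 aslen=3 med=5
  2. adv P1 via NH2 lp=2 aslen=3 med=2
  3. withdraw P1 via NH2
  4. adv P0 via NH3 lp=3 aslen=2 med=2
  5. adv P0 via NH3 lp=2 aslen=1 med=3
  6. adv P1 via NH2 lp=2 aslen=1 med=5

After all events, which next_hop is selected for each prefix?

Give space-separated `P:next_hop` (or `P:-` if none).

Answer: P0:NH3 P1:NH4

Derivation:
Op 1: best P0=- P1=NH4
Op 2: best P0=- P1=NH4
Op 3: best P0=- P1=NH4
Op 4: best P0=NH3 P1=NH4
Op 5: best P0=NH3 P1=NH4
Op 6: best P0=NH3 P1=NH4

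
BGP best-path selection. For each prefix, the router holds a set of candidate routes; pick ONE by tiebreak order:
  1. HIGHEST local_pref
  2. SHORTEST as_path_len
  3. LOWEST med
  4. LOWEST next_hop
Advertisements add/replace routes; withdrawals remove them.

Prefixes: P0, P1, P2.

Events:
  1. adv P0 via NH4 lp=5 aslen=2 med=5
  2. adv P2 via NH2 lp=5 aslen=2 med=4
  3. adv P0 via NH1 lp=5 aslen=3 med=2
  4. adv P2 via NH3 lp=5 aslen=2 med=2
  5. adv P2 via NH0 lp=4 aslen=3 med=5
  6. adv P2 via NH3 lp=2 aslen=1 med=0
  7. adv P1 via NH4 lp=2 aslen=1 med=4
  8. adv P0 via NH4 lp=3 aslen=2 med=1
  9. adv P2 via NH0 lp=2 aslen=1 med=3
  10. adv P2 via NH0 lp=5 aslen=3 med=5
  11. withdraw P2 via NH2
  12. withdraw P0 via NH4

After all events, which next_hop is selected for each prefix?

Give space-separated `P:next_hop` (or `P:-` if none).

Op 1: best P0=NH4 P1=- P2=-
Op 2: best P0=NH4 P1=- P2=NH2
Op 3: best P0=NH4 P1=- P2=NH2
Op 4: best P0=NH4 P1=- P2=NH3
Op 5: best P0=NH4 P1=- P2=NH3
Op 6: best P0=NH4 P1=- P2=NH2
Op 7: best P0=NH4 P1=NH4 P2=NH2
Op 8: best P0=NH1 P1=NH4 P2=NH2
Op 9: best P0=NH1 P1=NH4 P2=NH2
Op 10: best P0=NH1 P1=NH4 P2=NH2
Op 11: best P0=NH1 P1=NH4 P2=NH0
Op 12: best P0=NH1 P1=NH4 P2=NH0

Answer: P0:NH1 P1:NH4 P2:NH0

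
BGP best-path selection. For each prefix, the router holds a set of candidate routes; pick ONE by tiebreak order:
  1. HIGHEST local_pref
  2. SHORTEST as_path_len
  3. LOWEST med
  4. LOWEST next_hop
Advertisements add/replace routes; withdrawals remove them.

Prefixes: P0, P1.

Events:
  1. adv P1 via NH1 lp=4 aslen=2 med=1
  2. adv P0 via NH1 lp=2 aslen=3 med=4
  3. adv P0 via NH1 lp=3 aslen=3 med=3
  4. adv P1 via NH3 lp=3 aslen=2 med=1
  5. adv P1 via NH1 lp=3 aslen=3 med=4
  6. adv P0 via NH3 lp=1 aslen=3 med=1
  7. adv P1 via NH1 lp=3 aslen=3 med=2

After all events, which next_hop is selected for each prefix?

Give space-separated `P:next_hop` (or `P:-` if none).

Answer: P0:NH1 P1:NH3

Derivation:
Op 1: best P0=- P1=NH1
Op 2: best P0=NH1 P1=NH1
Op 3: best P0=NH1 P1=NH1
Op 4: best P0=NH1 P1=NH1
Op 5: best P0=NH1 P1=NH3
Op 6: best P0=NH1 P1=NH3
Op 7: best P0=NH1 P1=NH3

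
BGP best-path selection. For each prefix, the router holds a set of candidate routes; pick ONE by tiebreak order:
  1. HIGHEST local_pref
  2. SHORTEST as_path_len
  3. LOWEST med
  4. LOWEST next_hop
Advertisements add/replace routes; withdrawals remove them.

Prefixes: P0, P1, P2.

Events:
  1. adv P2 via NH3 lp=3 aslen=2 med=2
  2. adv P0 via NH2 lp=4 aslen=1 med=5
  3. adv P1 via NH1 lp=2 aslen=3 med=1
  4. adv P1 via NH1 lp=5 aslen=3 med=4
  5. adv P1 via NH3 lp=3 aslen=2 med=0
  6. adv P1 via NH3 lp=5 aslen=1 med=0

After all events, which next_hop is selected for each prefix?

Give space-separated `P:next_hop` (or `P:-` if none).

Op 1: best P0=- P1=- P2=NH3
Op 2: best P0=NH2 P1=- P2=NH3
Op 3: best P0=NH2 P1=NH1 P2=NH3
Op 4: best P0=NH2 P1=NH1 P2=NH3
Op 5: best P0=NH2 P1=NH1 P2=NH3
Op 6: best P0=NH2 P1=NH3 P2=NH3

Answer: P0:NH2 P1:NH3 P2:NH3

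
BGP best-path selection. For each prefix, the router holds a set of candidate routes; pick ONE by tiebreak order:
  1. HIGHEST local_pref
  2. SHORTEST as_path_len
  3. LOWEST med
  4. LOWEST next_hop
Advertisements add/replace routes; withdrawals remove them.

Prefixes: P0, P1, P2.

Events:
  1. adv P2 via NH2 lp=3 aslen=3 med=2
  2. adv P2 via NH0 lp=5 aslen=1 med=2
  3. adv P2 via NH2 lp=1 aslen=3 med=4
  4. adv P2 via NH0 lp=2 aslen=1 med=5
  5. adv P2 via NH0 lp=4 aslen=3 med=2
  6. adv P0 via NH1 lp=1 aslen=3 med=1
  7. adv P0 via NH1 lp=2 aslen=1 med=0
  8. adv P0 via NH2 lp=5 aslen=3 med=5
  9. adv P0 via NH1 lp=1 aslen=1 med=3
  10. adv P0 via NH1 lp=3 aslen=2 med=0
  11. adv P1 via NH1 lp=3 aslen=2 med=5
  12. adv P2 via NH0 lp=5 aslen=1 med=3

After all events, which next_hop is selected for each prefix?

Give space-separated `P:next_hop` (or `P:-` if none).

Op 1: best P0=- P1=- P2=NH2
Op 2: best P0=- P1=- P2=NH0
Op 3: best P0=- P1=- P2=NH0
Op 4: best P0=- P1=- P2=NH0
Op 5: best P0=- P1=- P2=NH0
Op 6: best P0=NH1 P1=- P2=NH0
Op 7: best P0=NH1 P1=- P2=NH0
Op 8: best P0=NH2 P1=- P2=NH0
Op 9: best P0=NH2 P1=- P2=NH0
Op 10: best P0=NH2 P1=- P2=NH0
Op 11: best P0=NH2 P1=NH1 P2=NH0
Op 12: best P0=NH2 P1=NH1 P2=NH0

Answer: P0:NH2 P1:NH1 P2:NH0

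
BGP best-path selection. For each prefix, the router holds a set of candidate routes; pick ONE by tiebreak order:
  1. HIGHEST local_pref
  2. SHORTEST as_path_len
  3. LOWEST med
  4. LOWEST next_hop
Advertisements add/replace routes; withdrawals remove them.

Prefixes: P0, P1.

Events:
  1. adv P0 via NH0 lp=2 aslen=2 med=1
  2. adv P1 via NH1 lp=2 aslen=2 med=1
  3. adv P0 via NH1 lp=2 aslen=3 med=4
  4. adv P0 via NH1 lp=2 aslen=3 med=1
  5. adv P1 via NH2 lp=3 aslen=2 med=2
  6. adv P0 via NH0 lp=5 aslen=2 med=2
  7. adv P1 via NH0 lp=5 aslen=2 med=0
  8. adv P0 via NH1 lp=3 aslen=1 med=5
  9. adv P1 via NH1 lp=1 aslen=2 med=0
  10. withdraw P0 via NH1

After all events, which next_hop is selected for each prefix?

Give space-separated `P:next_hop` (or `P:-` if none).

Answer: P0:NH0 P1:NH0

Derivation:
Op 1: best P0=NH0 P1=-
Op 2: best P0=NH0 P1=NH1
Op 3: best P0=NH0 P1=NH1
Op 4: best P0=NH0 P1=NH1
Op 5: best P0=NH0 P1=NH2
Op 6: best P0=NH0 P1=NH2
Op 7: best P0=NH0 P1=NH0
Op 8: best P0=NH0 P1=NH0
Op 9: best P0=NH0 P1=NH0
Op 10: best P0=NH0 P1=NH0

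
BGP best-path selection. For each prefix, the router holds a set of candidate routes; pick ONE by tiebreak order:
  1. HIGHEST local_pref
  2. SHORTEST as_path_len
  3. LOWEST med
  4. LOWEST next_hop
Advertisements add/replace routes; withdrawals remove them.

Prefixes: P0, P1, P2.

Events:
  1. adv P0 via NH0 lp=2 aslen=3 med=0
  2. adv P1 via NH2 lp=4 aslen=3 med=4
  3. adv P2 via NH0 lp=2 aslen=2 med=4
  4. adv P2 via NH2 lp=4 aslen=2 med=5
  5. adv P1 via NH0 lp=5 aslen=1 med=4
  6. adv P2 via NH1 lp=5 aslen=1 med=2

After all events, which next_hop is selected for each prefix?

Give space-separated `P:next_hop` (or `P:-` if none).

Answer: P0:NH0 P1:NH0 P2:NH1

Derivation:
Op 1: best P0=NH0 P1=- P2=-
Op 2: best P0=NH0 P1=NH2 P2=-
Op 3: best P0=NH0 P1=NH2 P2=NH0
Op 4: best P0=NH0 P1=NH2 P2=NH2
Op 5: best P0=NH0 P1=NH0 P2=NH2
Op 6: best P0=NH0 P1=NH0 P2=NH1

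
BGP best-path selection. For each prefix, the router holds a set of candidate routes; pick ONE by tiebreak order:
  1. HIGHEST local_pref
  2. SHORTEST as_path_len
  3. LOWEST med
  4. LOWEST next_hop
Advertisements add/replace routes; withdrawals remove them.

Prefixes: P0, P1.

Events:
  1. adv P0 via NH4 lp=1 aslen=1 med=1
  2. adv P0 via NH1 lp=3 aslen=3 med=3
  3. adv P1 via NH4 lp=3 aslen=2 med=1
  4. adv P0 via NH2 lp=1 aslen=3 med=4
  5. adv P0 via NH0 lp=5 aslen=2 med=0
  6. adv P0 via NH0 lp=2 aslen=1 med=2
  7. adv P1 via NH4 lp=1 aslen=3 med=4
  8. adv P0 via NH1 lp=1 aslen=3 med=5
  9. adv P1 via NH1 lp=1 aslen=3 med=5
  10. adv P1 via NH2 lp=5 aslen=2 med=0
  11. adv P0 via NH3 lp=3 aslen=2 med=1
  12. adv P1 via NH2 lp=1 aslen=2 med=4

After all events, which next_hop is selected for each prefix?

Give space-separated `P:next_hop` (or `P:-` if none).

Answer: P0:NH3 P1:NH2

Derivation:
Op 1: best P0=NH4 P1=-
Op 2: best P0=NH1 P1=-
Op 3: best P0=NH1 P1=NH4
Op 4: best P0=NH1 P1=NH4
Op 5: best P0=NH0 P1=NH4
Op 6: best P0=NH1 P1=NH4
Op 7: best P0=NH1 P1=NH4
Op 8: best P0=NH0 P1=NH4
Op 9: best P0=NH0 P1=NH4
Op 10: best P0=NH0 P1=NH2
Op 11: best P0=NH3 P1=NH2
Op 12: best P0=NH3 P1=NH2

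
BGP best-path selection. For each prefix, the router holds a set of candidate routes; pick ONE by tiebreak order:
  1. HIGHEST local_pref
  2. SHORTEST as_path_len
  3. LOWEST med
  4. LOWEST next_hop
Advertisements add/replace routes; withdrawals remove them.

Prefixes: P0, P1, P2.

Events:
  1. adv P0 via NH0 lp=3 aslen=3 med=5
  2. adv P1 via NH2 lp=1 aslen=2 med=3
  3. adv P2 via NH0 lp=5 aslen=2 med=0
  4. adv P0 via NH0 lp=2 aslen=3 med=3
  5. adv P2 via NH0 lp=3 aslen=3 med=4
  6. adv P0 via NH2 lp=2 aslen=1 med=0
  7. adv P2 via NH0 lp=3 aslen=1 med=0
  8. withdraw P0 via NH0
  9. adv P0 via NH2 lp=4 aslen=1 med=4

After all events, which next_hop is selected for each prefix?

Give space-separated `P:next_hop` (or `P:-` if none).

Op 1: best P0=NH0 P1=- P2=-
Op 2: best P0=NH0 P1=NH2 P2=-
Op 3: best P0=NH0 P1=NH2 P2=NH0
Op 4: best P0=NH0 P1=NH2 P2=NH0
Op 5: best P0=NH0 P1=NH2 P2=NH0
Op 6: best P0=NH2 P1=NH2 P2=NH0
Op 7: best P0=NH2 P1=NH2 P2=NH0
Op 8: best P0=NH2 P1=NH2 P2=NH0
Op 9: best P0=NH2 P1=NH2 P2=NH0

Answer: P0:NH2 P1:NH2 P2:NH0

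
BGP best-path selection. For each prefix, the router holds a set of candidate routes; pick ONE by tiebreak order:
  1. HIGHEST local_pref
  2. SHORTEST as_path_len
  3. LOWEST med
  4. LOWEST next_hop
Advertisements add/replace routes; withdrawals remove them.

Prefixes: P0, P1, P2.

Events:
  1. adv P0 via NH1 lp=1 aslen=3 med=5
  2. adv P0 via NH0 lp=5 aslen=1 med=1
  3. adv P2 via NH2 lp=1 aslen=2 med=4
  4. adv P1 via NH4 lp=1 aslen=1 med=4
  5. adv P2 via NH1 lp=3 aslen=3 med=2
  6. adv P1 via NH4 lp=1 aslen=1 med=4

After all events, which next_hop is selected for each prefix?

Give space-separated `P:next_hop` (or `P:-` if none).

Answer: P0:NH0 P1:NH4 P2:NH1

Derivation:
Op 1: best P0=NH1 P1=- P2=-
Op 2: best P0=NH0 P1=- P2=-
Op 3: best P0=NH0 P1=- P2=NH2
Op 4: best P0=NH0 P1=NH4 P2=NH2
Op 5: best P0=NH0 P1=NH4 P2=NH1
Op 6: best P0=NH0 P1=NH4 P2=NH1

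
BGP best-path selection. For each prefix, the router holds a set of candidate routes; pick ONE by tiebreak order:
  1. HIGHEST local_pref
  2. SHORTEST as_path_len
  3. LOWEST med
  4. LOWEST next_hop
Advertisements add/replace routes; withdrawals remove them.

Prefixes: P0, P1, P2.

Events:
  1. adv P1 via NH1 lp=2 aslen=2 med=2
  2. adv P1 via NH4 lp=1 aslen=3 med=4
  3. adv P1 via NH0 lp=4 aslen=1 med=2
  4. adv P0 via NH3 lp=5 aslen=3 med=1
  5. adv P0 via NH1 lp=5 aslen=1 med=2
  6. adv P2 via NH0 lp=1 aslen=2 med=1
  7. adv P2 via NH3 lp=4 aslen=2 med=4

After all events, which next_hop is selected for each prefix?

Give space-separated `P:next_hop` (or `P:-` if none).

Answer: P0:NH1 P1:NH0 P2:NH3

Derivation:
Op 1: best P0=- P1=NH1 P2=-
Op 2: best P0=- P1=NH1 P2=-
Op 3: best P0=- P1=NH0 P2=-
Op 4: best P0=NH3 P1=NH0 P2=-
Op 5: best P0=NH1 P1=NH0 P2=-
Op 6: best P0=NH1 P1=NH0 P2=NH0
Op 7: best P0=NH1 P1=NH0 P2=NH3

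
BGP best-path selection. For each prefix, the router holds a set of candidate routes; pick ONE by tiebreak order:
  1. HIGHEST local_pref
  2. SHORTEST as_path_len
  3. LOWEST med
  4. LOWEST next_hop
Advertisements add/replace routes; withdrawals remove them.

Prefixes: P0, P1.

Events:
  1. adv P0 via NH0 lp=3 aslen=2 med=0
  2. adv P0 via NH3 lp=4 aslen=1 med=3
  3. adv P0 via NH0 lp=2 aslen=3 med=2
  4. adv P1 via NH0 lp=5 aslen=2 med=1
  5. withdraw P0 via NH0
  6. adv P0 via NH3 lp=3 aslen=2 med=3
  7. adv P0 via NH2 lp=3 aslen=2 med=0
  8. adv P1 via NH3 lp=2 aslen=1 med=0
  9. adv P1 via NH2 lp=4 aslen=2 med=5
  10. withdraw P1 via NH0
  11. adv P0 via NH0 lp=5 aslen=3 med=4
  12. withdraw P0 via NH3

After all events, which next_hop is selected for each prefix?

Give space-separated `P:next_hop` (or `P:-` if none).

Op 1: best P0=NH0 P1=-
Op 2: best P0=NH3 P1=-
Op 3: best P0=NH3 P1=-
Op 4: best P0=NH3 P1=NH0
Op 5: best P0=NH3 P1=NH0
Op 6: best P0=NH3 P1=NH0
Op 7: best P0=NH2 P1=NH0
Op 8: best P0=NH2 P1=NH0
Op 9: best P0=NH2 P1=NH0
Op 10: best P0=NH2 P1=NH2
Op 11: best P0=NH0 P1=NH2
Op 12: best P0=NH0 P1=NH2

Answer: P0:NH0 P1:NH2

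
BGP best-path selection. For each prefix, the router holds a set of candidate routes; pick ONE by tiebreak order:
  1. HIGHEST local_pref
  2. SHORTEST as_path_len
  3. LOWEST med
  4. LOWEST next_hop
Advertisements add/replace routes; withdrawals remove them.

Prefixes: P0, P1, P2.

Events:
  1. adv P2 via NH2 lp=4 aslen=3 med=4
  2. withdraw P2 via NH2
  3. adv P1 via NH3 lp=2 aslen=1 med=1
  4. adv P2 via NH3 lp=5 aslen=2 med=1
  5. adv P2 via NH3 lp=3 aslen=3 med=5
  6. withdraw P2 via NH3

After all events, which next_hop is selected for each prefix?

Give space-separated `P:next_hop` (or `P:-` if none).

Answer: P0:- P1:NH3 P2:-

Derivation:
Op 1: best P0=- P1=- P2=NH2
Op 2: best P0=- P1=- P2=-
Op 3: best P0=- P1=NH3 P2=-
Op 4: best P0=- P1=NH3 P2=NH3
Op 5: best P0=- P1=NH3 P2=NH3
Op 6: best P0=- P1=NH3 P2=-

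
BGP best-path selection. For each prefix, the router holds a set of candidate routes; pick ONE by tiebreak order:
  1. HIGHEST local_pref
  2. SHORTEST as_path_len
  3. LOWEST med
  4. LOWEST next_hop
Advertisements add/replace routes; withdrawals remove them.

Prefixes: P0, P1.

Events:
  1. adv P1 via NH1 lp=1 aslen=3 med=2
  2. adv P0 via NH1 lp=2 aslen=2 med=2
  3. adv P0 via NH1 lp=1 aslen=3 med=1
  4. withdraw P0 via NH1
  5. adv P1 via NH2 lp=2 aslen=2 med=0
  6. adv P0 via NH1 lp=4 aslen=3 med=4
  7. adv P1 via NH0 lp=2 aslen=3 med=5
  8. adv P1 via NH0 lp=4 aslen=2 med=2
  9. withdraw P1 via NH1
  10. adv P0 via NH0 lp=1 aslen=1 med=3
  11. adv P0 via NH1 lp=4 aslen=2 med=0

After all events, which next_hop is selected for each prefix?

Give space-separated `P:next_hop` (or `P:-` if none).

Op 1: best P0=- P1=NH1
Op 2: best P0=NH1 P1=NH1
Op 3: best P0=NH1 P1=NH1
Op 4: best P0=- P1=NH1
Op 5: best P0=- P1=NH2
Op 6: best P0=NH1 P1=NH2
Op 7: best P0=NH1 P1=NH2
Op 8: best P0=NH1 P1=NH0
Op 9: best P0=NH1 P1=NH0
Op 10: best P0=NH1 P1=NH0
Op 11: best P0=NH1 P1=NH0

Answer: P0:NH1 P1:NH0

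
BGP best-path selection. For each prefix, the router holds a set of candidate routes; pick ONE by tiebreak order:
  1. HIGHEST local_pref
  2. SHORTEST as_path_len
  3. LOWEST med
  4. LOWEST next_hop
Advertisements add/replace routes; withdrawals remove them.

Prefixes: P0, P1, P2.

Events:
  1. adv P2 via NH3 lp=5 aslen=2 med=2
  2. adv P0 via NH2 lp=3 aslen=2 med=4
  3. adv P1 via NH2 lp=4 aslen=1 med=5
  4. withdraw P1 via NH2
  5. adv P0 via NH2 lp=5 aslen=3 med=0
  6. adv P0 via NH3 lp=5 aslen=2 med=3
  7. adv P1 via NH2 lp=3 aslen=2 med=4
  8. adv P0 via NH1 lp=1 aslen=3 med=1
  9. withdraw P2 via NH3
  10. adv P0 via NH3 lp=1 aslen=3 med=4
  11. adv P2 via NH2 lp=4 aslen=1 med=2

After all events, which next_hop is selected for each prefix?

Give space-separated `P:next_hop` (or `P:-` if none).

Op 1: best P0=- P1=- P2=NH3
Op 2: best P0=NH2 P1=- P2=NH3
Op 3: best P0=NH2 P1=NH2 P2=NH3
Op 4: best P0=NH2 P1=- P2=NH3
Op 5: best P0=NH2 P1=- P2=NH3
Op 6: best P0=NH3 P1=- P2=NH3
Op 7: best P0=NH3 P1=NH2 P2=NH3
Op 8: best P0=NH3 P1=NH2 P2=NH3
Op 9: best P0=NH3 P1=NH2 P2=-
Op 10: best P0=NH2 P1=NH2 P2=-
Op 11: best P0=NH2 P1=NH2 P2=NH2

Answer: P0:NH2 P1:NH2 P2:NH2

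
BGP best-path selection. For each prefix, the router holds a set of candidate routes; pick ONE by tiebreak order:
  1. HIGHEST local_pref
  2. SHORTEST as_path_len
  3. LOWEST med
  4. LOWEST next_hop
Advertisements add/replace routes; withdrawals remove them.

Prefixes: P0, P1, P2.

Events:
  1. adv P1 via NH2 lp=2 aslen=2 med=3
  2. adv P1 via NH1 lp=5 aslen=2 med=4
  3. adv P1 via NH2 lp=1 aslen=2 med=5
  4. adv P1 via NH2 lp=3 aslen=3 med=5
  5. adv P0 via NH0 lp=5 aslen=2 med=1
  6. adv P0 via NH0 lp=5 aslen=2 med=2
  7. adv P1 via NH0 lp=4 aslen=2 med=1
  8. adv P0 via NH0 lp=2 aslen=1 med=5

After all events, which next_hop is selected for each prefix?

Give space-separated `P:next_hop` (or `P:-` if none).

Answer: P0:NH0 P1:NH1 P2:-

Derivation:
Op 1: best P0=- P1=NH2 P2=-
Op 2: best P0=- P1=NH1 P2=-
Op 3: best P0=- P1=NH1 P2=-
Op 4: best P0=- P1=NH1 P2=-
Op 5: best P0=NH0 P1=NH1 P2=-
Op 6: best P0=NH0 P1=NH1 P2=-
Op 7: best P0=NH0 P1=NH1 P2=-
Op 8: best P0=NH0 P1=NH1 P2=-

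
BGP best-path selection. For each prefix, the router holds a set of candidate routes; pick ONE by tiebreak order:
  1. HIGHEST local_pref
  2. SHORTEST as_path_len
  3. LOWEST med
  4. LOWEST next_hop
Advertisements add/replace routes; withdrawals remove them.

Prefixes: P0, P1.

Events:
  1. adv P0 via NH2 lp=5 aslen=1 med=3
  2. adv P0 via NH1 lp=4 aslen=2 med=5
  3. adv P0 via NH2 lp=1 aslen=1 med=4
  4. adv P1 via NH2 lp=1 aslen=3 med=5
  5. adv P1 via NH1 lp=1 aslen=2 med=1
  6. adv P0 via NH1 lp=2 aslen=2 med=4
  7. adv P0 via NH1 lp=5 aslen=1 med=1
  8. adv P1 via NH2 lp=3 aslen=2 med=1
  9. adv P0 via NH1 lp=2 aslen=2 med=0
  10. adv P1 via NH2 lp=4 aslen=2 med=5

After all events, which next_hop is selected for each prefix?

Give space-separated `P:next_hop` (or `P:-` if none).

Op 1: best P0=NH2 P1=-
Op 2: best P0=NH2 P1=-
Op 3: best P0=NH1 P1=-
Op 4: best P0=NH1 P1=NH2
Op 5: best P0=NH1 P1=NH1
Op 6: best P0=NH1 P1=NH1
Op 7: best P0=NH1 P1=NH1
Op 8: best P0=NH1 P1=NH2
Op 9: best P0=NH1 P1=NH2
Op 10: best P0=NH1 P1=NH2

Answer: P0:NH1 P1:NH2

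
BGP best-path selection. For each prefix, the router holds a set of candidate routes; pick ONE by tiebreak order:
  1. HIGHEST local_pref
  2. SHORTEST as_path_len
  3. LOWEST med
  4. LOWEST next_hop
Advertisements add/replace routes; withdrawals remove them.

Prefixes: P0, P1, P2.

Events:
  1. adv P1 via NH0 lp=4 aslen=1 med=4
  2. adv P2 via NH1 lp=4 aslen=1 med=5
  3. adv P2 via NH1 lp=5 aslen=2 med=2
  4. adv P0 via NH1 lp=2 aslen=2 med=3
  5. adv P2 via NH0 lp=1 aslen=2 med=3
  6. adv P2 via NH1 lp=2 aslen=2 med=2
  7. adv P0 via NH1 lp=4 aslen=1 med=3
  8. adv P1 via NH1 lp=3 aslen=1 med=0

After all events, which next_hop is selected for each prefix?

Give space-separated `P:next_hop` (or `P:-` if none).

Answer: P0:NH1 P1:NH0 P2:NH1

Derivation:
Op 1: best P0=- P1=NH0 P2=-
Op 2: best P0=- P1=NH0 P2=NH1
Op 3: best P0=- P1=NH0 P2=NH1
Op 4: best P0=NH1 P1=NH0 P2=NH1
Op 5: best P0=NH1 P1=NH0 P2=NH1
Op 6: best P0=NH1 P1=NH0 P2=NH1
Op 7: best P0=NH1 P1=NH0 P2=NH1
Op 8: best P0=NH1 P1=NH0 P2=NH1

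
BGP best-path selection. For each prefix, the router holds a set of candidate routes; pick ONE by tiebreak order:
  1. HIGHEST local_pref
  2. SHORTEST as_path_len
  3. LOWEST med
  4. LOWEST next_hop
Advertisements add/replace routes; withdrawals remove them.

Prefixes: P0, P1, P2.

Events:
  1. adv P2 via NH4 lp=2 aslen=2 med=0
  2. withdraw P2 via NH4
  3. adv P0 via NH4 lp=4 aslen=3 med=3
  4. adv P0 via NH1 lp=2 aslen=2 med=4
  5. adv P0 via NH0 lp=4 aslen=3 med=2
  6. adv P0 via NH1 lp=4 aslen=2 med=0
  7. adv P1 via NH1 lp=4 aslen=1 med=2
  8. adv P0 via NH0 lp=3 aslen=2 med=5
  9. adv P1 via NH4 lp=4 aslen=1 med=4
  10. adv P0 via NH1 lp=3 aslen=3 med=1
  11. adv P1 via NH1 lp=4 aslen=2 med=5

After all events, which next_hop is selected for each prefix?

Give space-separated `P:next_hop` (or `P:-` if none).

Op 1: best P0=- P1=- P2=NH4
Op 2: best P0=- P1=- P2=-
Op 3: best P0=NH4 P1=- P2=-
Op 4: best P0=NH4 P1=- P2=-
Op 5: best P0=NH0 P1=- P2=-
Op 6: best P0=NH1 P1=- P2=-
Op 7: best P0=NH1 P1=NH1 P2=-
Op 8: best P0=NH1 P1=NH1 P2=-
Op 9: best P0=NH1 P1=NH1 P2=-
Op 10: best P0=NH4 P1=NH1 P2=-
Op 11: best P0=NH4 P1=NH4 P2=-

Answer: P0:NH4 P1:NH4 P2:-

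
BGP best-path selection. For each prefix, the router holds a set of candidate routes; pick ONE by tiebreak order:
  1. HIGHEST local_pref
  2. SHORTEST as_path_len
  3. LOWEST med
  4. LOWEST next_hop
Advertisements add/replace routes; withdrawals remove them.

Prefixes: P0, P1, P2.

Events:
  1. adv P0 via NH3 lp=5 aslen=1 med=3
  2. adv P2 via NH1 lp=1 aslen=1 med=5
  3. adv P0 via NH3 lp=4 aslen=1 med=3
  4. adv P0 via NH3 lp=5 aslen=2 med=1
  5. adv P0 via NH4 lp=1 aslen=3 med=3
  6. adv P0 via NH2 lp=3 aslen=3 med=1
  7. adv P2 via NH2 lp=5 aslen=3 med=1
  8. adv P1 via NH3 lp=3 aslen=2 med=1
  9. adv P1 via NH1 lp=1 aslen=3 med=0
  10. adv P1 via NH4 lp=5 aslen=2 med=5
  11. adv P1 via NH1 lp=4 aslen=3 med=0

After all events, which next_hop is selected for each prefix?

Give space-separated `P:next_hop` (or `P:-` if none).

Op 1: best P0=NH3 P1=- P2=-
Op 2: best P0=NH3 P1=- P2=NH1
Op 3: best P0=NH3 P1=- P2=NH1
Op 4: best P0=NH3 P1=- P2=NH1
Op 5: best P0=NH3 P1=- P2=NH1
Op 6: best P0=NH3 P1=- P2=NH1
Op 7: best P0=NH3 P1=- P2=NH2
Op 8: best P0=NH3 P1=NH3 P2=NH2
Op 9: best P0=NH3 P1=NH3 P2=NH2
Op 10: best P0=NH3 P1=NH4 P2=NH2
Op 11: best P0=NH3 P1=NH4 P2=NH2

Answer: P0:NH3 P1:NH4 P2:NH2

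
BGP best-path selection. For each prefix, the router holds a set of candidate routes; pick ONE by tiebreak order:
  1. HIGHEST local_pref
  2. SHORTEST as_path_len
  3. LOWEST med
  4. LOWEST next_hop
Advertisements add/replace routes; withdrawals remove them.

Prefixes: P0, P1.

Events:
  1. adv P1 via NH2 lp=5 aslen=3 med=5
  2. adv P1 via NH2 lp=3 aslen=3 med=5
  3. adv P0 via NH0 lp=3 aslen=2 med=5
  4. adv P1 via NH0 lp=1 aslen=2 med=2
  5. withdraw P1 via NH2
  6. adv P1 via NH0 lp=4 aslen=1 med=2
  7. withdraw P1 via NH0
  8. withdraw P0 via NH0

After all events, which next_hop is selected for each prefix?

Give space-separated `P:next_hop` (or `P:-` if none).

Answer: P0:- P1:-

Derivation:
Op 1: best P0=- P1=NH2
Op 2: best P0=- P1=NH2
Op 3: best P0=NH0 P1=NH2
Op 4: best P0=NH0 P1=NH2
Op 5: best P0=NH0 P1=NH0
Op 6: best P0=NH0 P1=NH0
Op 7: best P0=NH0 P1=-
Op 8: best P0=- P1=-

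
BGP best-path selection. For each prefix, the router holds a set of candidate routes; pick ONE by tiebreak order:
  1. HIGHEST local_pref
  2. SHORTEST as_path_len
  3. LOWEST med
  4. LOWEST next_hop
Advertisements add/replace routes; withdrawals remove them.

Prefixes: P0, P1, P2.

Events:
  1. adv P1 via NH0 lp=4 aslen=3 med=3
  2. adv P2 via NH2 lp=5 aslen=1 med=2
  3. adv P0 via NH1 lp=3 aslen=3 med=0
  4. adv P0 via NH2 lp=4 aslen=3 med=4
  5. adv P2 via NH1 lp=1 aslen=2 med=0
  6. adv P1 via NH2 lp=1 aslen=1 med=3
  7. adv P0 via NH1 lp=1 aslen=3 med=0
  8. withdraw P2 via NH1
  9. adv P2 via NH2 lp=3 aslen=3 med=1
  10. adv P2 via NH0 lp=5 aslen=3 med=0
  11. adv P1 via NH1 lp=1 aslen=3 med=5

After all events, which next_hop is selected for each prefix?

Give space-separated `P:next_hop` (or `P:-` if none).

Answer: P0:NH2 P1:NH0 P2:NH0

Derivation:
Op 1: best P0=- P1=NH0 P2=-
Op 2: best P0=- P1=NH0 P2=NH2
Op 3: best P0=NH1 P1=NH0 P2=NH2
Op 4: best P0=NH2 P1=NH0 P2=NH2
Op 5: best P0=NH2 P1=NH0 P2=NH2
Op 6: best P0=NH2 P1=NH0 P2=NH2
Op 7: best P0=NH2 P1=NH0 P2=NH2
Op 8: best P0=NH2 P1=NH0 P2=NH2
Op 9: best P0=NH2 P1=NH0 P2=NH2
Op 10: best P0=NH2 P1=NH0 P2=NH0
Op 11: best P0=NH2 P1=NH0 P2=NH0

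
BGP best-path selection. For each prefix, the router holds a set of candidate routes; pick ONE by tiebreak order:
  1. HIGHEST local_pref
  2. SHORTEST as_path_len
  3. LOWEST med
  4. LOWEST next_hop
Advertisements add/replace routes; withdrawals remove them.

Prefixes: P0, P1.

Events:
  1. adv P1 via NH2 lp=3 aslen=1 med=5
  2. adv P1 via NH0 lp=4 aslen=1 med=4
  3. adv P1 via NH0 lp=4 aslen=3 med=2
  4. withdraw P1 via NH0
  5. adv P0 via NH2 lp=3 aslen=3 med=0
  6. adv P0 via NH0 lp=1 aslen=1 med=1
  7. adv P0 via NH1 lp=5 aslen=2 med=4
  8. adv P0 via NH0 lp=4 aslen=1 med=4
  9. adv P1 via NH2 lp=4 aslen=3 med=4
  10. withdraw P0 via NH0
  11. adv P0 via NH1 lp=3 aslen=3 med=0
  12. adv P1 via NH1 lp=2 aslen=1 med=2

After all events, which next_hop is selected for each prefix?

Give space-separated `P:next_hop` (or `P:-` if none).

Op 1: best P0=- P1=NH2
Op 2: best P0=- P1=NH0
Op 3: best P0=- P1=NH0
Op 4: best P0=- P1=NH2
Op 5: best P0=NH2 P1=NH2
Op 6: best P0=NH2 P1=NH2
Op 7: best P0=NH1 P1=NH2
Op 8: best P0=NH1 P1=NH2
Op 9: best P0=NH1 P1=NH2
Op 10: best P0=NH1 P1=NH2
Op 11: best P0=NH1 P1=NH2
Op 12: best P0=NH1 P1=NH2

Answer: P0:NH1 P1:NH2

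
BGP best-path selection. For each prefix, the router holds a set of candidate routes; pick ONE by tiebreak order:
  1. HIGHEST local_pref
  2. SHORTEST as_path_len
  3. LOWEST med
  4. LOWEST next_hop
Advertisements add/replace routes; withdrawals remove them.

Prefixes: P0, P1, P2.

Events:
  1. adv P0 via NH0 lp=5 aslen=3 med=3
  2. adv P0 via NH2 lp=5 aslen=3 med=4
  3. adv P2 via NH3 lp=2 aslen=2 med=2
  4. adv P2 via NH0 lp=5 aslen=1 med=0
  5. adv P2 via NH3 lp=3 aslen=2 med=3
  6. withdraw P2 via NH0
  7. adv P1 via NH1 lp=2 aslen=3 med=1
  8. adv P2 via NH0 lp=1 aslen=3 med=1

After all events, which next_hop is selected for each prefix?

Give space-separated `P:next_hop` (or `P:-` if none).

Op 1: best P0=NH0 P1=- P2=-
Op 2: best P0=NH0 P1=- P2=-
Op 3: best P0=NH0 P1=- P2=NH3
Op 4: best P0=NH0 P1=- P2=NH0
Op 5: best P0=NH0 P1=- P2=NH0
Op 6: best P0=NH0 P1=- P2=NH3
Op 7: best P0=NH0 P1=NH1 P2=NH3
Op 8: best P0=NH0 P1=NH1 P2=NH3

Answer: P0:NH0 P1:NH1 P2:NH3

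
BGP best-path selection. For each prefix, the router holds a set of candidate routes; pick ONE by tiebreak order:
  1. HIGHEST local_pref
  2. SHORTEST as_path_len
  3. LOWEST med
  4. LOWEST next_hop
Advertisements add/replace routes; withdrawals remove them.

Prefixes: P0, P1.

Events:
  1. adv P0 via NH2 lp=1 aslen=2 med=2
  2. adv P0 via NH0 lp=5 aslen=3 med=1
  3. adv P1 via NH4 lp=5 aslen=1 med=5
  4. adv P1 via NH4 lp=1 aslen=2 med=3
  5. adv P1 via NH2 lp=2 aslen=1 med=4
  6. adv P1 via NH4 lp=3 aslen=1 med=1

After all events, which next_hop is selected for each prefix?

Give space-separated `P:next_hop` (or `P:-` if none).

Op 1: best P0=NH2 P1=-
Op 2: best P0=NH0 P1=-
Op 3: best P0=NH0 P1=NH4
Op 4: best P0=NH0 P1=NH4
Op 5: best P0=NH0 P1=NH2
Op 6: best P0=NH0 P1=NH4

Answer: P0:NH0 P1:NH4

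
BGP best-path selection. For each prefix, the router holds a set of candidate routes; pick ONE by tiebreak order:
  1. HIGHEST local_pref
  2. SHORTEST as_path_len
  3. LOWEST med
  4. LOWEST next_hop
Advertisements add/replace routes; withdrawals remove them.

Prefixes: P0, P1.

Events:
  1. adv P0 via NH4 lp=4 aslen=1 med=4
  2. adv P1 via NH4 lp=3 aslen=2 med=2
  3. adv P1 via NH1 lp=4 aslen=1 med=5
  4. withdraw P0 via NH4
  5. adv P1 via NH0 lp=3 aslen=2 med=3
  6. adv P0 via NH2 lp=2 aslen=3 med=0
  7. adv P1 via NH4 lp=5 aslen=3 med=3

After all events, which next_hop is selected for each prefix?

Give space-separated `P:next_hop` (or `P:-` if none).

Answer: P0:NH2 P1:NH4

Derivation:
Op 1: best P0=NH4 P1=-
Op 2: best P0=NH4 P1=NH4
Op 3: best P0=NH4 P1=NH1
Op 4: best P0=- P1=NH1
Op 5: best P0=- P1=NH1
Op 6: best P0=NH2 P1=NH1
Op 7: best P0=NH2 P1=NH4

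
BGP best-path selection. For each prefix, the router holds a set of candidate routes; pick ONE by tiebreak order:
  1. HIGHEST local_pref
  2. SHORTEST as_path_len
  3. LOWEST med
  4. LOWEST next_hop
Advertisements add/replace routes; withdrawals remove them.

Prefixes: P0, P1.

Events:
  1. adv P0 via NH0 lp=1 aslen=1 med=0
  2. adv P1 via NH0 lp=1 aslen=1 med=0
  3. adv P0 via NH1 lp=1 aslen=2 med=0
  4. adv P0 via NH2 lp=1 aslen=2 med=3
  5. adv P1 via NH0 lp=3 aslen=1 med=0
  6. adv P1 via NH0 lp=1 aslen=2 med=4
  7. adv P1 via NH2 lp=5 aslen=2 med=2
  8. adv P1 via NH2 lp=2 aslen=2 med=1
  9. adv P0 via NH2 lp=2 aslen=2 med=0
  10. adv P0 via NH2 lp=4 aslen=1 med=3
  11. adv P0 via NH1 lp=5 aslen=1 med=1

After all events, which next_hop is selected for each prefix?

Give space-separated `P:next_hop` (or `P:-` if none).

Op 1: best P0=NH0 P1=-
Op 2: best P0=NH0 P1=NH0
Op 3: best P0=NH0 P1=NH0
Op 4: best P0=NH0 P1=NH0
Op 5: best P0=NH0 P1=NH0
Op 6: best P0=NH0 P1=NH0
Op 7: best P0=NH0 P1=NH2
Op 8: best P0=NH0 P1=NH2
Op 9: best P0=NH2 P1=NH2
Op 10: best P0=NH2 P1=NH2
Op 11: best P0=NH1 P1=NH2

Answer: P0:NH1 P1:NH2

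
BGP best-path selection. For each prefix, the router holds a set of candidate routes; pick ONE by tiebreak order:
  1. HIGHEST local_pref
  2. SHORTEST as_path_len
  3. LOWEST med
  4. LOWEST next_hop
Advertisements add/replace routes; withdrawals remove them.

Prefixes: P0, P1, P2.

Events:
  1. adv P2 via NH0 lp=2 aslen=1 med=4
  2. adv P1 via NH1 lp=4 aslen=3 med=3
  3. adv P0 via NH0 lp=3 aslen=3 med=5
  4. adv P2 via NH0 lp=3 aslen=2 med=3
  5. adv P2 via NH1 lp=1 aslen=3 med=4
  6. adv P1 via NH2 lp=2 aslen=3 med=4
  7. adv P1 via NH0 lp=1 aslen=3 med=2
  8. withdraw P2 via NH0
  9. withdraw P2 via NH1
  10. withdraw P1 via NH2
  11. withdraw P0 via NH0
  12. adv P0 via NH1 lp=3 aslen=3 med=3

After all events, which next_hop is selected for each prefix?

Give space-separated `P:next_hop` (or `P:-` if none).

Answer: P0:NH1 P1:NH1 P2:-

Derivation:
Op 1: best P0=- P1=- P2=NH0
Op 2: best P0=- P1=NH1 P2=NH0
Op 3: best P0=NH0 P1=NH1 P2=NH0
Op 4: best P0=NH0 P1=NH1 P2=NH0
Op 5: best P0=NH0 P1=NH1 P2=NH0
Op 6: best P0=NH0 P1=NH1 P2=NH0
Op 7: best P0=NH0 P1=NH1 P2=NH0
Op 8: best P0=NH0 P1=NH1 P2=NH1
Op 9: best P0=NH0 P1=NH1 P2=-
Op 10: best P0=NH0 P1=NH1 P2=-
Op 11: best P0=- P1=NH1 P2=-
Op 12: best P0=NH1 P1=NH1 P2=-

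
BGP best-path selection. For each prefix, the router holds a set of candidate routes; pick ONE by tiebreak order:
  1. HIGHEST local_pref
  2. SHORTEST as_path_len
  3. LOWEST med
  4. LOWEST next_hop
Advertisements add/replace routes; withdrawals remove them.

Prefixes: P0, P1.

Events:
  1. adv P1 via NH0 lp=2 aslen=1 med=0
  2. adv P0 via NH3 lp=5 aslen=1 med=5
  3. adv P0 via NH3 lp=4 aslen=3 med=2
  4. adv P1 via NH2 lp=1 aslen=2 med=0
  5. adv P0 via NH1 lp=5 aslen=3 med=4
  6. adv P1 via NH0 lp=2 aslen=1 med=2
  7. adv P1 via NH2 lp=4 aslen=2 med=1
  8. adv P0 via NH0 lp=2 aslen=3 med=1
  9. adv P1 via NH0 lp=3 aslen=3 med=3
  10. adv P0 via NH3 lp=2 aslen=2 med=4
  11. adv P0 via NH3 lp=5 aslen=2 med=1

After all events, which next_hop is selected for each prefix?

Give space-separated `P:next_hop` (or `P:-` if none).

Op 1: best P0=- P1=NH0
Op 2: best P0=NH3 P1=NH0
Op 3: best P0=NH3 P1=NH0
Op 4: best P0=NH3 P1=NH0
Op 5: best P0=NH1 P1=NH0
Op 6: best P0=NH1 P1=NH0
Op 7: best P0=NH1 P1=NH2
Op 8: best P0=NH1 P1=NH2
Op 9: best P0=NH1 P1=NH2
Op 10: best P0=NH1 P1=NH2
Op 11: best P0=NH3 P1=NH2

Answer: P0:NH3 P1:NH2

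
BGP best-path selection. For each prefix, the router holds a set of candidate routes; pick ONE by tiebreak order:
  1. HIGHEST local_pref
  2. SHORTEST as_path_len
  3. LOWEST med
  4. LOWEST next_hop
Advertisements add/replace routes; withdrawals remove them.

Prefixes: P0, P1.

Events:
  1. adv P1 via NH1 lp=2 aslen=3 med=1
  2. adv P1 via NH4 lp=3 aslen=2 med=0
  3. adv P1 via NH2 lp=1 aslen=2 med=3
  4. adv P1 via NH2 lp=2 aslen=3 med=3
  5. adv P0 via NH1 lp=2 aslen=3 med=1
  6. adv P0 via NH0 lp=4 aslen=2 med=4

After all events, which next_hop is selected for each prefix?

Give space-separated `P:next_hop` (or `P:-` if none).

Op 1: best P0=- P1=NH1
Op 2: best P0=- P1=NH4
Op 3: best P0=- P1=NH4
Op 4: best P0=- P1=NH4
Op 5: best P0=NH1 P1=NH4
Op 6: best P0=NH0 P1=NH4

Answer: P0:NH0 P1:NH4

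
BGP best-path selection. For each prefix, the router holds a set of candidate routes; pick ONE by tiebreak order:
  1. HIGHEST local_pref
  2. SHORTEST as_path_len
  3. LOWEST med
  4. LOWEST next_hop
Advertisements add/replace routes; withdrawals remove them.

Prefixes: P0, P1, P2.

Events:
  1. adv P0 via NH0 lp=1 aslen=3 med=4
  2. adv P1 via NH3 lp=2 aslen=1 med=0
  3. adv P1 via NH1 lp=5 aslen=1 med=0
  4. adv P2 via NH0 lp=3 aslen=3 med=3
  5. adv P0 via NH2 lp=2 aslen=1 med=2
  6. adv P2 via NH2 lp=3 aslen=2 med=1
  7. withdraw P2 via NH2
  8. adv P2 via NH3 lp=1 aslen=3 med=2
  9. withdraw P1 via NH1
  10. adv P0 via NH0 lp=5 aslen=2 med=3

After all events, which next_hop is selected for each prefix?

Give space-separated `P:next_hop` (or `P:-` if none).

Answer: P0:NH0 P1:NH3 P2:NH0

Derivation:
Op 1: best P0=NH0 P1=- P2=-
Op 2: best P0=NH0 P1=NH3 P2=-
Op 3: best P0=NH0 P1=NH1 P2=-
Op 4: best P0=NH0 P1=NH1 P2=NH0
Op 5: best P0=NH2 P1=NH1 P2=NH0
Op 6: best P0=NH2 P1=NH1 P2=NH2
Op 7: best P0=NH2 P1=NH1 P2=NH0
Op 8: best P0=NH2 P1=NH1 P2=NH0
Op 9: best P0=NH2 P1=NH3 P2=NH0
Op 10: best P0=NH0 P1=NH3 P2=NH0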